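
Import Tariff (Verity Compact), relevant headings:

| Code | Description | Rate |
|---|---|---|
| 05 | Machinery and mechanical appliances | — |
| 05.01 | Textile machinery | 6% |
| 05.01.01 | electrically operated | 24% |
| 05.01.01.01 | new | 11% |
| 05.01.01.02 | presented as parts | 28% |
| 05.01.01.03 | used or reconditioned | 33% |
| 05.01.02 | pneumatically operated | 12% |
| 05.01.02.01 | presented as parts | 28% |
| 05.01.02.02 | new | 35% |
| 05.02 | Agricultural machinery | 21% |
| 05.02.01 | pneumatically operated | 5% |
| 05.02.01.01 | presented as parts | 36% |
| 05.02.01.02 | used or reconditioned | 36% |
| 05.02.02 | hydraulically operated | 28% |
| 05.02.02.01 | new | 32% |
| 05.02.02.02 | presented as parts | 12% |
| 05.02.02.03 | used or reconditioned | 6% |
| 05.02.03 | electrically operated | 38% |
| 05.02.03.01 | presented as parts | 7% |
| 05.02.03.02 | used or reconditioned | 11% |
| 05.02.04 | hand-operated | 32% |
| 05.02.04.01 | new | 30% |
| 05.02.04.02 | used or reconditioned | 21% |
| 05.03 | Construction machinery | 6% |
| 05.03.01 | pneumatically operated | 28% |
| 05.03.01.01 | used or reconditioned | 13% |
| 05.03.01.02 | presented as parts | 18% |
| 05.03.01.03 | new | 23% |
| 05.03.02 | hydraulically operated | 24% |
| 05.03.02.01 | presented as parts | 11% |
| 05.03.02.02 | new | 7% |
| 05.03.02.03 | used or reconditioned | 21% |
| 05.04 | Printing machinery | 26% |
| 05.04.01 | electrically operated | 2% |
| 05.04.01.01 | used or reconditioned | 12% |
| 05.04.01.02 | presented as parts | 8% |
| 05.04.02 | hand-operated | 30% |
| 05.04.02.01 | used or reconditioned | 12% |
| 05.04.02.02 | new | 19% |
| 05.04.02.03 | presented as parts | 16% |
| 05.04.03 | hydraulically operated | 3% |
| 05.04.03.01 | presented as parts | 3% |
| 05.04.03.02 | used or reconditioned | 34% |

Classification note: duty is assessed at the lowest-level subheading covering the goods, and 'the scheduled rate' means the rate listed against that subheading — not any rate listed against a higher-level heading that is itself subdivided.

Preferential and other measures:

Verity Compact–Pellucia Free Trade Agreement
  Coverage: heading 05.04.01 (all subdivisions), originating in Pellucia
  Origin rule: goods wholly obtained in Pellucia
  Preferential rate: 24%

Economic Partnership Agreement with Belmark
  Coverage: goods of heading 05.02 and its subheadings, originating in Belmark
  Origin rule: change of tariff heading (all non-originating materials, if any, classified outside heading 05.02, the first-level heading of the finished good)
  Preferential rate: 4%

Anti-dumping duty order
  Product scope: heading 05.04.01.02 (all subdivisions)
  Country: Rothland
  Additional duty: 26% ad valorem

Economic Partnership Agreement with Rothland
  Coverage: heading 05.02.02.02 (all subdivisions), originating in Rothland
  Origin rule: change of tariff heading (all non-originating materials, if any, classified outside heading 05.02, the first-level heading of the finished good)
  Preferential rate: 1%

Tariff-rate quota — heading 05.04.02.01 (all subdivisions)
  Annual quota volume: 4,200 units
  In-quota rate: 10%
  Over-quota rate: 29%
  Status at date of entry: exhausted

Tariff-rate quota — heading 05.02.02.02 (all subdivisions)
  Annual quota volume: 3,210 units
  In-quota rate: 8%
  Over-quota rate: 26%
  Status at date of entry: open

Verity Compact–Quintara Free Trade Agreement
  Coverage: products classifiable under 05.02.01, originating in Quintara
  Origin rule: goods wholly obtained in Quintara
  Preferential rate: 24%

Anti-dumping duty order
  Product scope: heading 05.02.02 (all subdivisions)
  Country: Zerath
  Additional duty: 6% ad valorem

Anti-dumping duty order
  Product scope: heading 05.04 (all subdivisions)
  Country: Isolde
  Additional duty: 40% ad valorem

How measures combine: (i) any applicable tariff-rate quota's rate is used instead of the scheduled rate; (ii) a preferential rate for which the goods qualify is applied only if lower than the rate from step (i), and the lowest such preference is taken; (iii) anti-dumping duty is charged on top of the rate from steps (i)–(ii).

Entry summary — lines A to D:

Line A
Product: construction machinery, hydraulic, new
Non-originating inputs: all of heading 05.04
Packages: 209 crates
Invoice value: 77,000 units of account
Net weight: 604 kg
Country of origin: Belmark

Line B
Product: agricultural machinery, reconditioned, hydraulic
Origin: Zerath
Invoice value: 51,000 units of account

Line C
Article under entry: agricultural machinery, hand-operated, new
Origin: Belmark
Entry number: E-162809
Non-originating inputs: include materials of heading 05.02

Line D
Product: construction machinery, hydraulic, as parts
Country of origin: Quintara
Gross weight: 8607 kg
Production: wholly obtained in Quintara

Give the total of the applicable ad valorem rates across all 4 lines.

Line A: construction → 05.03; hydraulic → 05.03.02; new → 05.03.02.02. Scheduled 7%. Belmark agreement on 05.02: 05.03.02.02 not covered. → 7%.
Line B: agricultural → 05.02; hydraulic → 05.02.02; reconditioned → 05.02.02.03. Scheduled 6%. anti-dumping (Zerath, 05.02.02): +6%; total 6% + 6% = 12%. → 12%.
Line C: agricultural → 05.02; hand-operated → 05.02.04; new → 05.02.04.01. Scheduled 30%. Belmark agreement on 05.02: CTH not met. → 30%.
Line D: construction → 05.03; hydraulic → 05.03.02; as parts → 05.03.02.01. Scheduled 11%. Quintara agreement on 05.02.01: 05.03.02.01 not covered. → 11%.
Sum: 7% + 12% + 30% + 11% = 60%.

60%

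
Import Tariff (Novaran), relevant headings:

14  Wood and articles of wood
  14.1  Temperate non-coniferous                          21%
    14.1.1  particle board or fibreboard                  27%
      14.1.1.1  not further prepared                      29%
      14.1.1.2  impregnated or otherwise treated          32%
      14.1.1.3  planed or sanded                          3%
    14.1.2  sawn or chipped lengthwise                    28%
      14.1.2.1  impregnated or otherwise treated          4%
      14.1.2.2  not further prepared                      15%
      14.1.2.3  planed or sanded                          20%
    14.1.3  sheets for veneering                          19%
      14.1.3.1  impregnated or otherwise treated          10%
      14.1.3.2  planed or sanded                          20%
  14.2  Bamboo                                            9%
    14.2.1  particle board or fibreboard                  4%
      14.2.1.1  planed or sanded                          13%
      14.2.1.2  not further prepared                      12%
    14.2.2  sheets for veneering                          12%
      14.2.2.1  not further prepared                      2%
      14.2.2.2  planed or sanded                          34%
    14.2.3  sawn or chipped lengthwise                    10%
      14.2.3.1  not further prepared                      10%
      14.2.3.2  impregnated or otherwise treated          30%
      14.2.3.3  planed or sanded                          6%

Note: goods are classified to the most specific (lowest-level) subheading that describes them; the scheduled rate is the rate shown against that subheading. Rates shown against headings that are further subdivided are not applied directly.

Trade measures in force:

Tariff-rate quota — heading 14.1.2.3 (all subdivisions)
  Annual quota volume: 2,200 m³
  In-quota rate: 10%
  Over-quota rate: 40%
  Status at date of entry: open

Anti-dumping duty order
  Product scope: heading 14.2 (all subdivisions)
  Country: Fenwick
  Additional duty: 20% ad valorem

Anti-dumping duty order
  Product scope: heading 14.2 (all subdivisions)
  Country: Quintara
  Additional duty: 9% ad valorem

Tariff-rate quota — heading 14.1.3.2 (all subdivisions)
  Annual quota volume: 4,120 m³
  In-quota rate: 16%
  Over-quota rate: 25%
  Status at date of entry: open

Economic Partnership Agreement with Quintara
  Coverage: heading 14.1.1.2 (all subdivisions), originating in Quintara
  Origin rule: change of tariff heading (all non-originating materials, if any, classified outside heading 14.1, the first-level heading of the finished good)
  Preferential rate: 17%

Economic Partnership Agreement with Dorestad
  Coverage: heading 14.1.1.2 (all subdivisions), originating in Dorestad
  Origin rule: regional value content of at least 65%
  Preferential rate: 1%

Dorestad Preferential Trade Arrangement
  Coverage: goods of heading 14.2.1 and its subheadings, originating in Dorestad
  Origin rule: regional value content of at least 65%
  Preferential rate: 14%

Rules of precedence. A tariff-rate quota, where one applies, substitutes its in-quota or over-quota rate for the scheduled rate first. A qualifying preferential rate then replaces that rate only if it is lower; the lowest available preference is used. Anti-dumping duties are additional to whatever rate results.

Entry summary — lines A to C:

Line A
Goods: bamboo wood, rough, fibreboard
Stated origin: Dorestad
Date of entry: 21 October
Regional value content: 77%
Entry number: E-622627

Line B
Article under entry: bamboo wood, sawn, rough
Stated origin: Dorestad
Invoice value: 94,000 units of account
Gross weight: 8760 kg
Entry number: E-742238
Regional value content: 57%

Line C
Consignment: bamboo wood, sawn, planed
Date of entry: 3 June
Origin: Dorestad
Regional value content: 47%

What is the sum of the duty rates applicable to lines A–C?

Line A: bamboo → 14.2; fibreboard → 14.2.1; rough → 14.2.1.2. Scheduled 12%. Dorestad agreement on 14.1.1.2: 14.2.1.2 not covered; Dorestad agreement on 14.2.1: RVC ≥ 65% → 14% available; preference 14% not lower than 12% → no reduction. → 12%.
Line B: bamboo → 14.2; sawn → 14.2.3; rough → 14.2.3.1. Scheduled 10%. Dorestad agreement on 14.1.1.2: 14.2.3.1 not covered; Dorestad agreement on 14.2.1: 14.2.3.1 not covered. → 10%.
Line C: bamboo → 14.2; sawn → 14.2.3; planed → 14.2.3.3. Scheduled 6%. Dorestad agreement on 14.1.1.2: 14.2.3.3 not covered; Dorestad agreement on 14.2.1: 14.2.3.3 not covered. → 6%.
Sum: 12% + 10% + 6% = 28%.

28%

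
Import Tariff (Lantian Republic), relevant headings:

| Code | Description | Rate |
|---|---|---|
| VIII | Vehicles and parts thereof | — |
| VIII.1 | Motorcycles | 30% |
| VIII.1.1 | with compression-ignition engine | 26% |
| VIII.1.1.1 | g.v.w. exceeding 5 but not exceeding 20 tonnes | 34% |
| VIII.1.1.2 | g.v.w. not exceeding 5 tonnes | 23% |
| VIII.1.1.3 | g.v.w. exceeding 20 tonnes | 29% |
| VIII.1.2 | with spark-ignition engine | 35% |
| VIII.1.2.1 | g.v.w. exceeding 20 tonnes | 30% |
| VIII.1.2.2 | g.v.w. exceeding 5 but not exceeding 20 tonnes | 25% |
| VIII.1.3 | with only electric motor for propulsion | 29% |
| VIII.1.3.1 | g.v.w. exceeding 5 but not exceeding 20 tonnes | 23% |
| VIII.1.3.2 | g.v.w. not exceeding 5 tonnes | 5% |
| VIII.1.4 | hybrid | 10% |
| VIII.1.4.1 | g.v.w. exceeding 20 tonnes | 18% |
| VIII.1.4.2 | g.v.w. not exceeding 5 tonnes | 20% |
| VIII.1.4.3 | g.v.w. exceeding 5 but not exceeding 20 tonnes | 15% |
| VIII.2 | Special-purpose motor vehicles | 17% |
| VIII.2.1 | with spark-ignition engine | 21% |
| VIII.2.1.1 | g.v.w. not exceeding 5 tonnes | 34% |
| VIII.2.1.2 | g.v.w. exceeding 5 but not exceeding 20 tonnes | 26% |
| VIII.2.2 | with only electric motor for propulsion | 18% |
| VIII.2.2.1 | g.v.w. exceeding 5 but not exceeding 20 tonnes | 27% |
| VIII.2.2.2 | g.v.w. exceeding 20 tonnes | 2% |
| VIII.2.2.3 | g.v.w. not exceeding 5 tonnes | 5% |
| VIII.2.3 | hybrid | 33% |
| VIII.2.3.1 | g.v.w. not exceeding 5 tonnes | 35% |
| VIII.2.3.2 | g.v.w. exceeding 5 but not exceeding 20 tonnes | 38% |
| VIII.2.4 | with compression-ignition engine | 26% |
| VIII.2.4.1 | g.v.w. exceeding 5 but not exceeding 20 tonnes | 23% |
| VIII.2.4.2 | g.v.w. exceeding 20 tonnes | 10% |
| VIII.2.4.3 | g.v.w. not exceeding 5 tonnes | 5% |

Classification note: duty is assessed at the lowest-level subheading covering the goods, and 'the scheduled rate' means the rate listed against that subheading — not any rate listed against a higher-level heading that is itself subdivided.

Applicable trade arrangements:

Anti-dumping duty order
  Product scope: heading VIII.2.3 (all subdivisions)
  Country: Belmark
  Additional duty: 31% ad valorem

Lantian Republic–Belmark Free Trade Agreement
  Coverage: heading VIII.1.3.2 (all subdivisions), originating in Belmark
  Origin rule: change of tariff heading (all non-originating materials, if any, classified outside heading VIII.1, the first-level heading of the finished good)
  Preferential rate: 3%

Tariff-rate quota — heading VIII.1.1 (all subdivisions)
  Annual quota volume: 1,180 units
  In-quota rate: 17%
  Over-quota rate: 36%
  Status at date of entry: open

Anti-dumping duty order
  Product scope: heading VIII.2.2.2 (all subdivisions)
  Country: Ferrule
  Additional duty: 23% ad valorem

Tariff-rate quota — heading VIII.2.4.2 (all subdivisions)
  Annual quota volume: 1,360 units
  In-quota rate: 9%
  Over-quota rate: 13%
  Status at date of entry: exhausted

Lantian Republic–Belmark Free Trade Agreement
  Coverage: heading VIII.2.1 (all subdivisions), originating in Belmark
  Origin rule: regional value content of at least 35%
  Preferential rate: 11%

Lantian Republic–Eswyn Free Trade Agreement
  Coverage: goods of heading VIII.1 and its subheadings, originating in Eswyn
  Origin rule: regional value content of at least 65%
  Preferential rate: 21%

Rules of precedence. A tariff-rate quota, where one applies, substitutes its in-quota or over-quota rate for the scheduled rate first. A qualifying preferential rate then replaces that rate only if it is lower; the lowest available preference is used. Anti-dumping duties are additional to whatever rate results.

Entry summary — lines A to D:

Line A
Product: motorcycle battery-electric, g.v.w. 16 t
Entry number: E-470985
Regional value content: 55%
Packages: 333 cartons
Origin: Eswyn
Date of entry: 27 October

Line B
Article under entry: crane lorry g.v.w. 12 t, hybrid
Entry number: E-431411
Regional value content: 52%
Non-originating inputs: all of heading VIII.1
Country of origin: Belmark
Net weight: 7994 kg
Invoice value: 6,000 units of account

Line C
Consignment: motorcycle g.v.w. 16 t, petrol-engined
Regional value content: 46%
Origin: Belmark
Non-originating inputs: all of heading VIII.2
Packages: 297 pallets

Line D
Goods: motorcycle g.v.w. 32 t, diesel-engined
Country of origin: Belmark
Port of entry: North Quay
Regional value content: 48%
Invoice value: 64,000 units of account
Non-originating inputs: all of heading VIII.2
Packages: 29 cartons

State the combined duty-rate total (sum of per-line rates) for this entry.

Line A: motorcycle → VIII.1; battery-electric → VIII.1.3; g.v.w. 16 t → VIII.1.3.1. Scheduled 23%. Eswyn agreement on VIII.1: RVC < 65%. → 23%.
Line B: crane lorry → VIII.2; hybrid → VIII.2.3; g.v.w. 12 t → VIII.2.3.2. Scheduled 38%. Belmark agreement on VIII.1.3.2: VIII.2.3.2 not covered; Belmark agreement on VIII.2.1: VIII.2.3.2 not covered; anti-dumping (Belmark, VIII.2.3): +31%; total 38% + 31% = 69%. → 69%.
Line C: motorcycle → VIII.1; petrol-engined → VIII.1.2; g.v.w. 16 t → VIII.1.2.2. Scheduled 25%. Belmark agreement on VIII.1.3.2: VIII.1.2.2 not covered; Belmark agreement on VIII.2.1: VIII.1.2.2 not covered. → 25%.
Line D: motorcycle → VIII.1; diesel-engined → VIII.1.1; g.v.w. 32 t → VIII.1.1.3. Scheduled 29%. quota on VIII.1.1 open → in-quota 17%; Belmark agreement on VIII.1.3.2: VIII.1.1.3 not covered; Belmark agreement on VIII.2.1: VIII.1.1.3 not covered. → 17%.
Sum: 23% + 69% + 25% + 17% = 134%.

134%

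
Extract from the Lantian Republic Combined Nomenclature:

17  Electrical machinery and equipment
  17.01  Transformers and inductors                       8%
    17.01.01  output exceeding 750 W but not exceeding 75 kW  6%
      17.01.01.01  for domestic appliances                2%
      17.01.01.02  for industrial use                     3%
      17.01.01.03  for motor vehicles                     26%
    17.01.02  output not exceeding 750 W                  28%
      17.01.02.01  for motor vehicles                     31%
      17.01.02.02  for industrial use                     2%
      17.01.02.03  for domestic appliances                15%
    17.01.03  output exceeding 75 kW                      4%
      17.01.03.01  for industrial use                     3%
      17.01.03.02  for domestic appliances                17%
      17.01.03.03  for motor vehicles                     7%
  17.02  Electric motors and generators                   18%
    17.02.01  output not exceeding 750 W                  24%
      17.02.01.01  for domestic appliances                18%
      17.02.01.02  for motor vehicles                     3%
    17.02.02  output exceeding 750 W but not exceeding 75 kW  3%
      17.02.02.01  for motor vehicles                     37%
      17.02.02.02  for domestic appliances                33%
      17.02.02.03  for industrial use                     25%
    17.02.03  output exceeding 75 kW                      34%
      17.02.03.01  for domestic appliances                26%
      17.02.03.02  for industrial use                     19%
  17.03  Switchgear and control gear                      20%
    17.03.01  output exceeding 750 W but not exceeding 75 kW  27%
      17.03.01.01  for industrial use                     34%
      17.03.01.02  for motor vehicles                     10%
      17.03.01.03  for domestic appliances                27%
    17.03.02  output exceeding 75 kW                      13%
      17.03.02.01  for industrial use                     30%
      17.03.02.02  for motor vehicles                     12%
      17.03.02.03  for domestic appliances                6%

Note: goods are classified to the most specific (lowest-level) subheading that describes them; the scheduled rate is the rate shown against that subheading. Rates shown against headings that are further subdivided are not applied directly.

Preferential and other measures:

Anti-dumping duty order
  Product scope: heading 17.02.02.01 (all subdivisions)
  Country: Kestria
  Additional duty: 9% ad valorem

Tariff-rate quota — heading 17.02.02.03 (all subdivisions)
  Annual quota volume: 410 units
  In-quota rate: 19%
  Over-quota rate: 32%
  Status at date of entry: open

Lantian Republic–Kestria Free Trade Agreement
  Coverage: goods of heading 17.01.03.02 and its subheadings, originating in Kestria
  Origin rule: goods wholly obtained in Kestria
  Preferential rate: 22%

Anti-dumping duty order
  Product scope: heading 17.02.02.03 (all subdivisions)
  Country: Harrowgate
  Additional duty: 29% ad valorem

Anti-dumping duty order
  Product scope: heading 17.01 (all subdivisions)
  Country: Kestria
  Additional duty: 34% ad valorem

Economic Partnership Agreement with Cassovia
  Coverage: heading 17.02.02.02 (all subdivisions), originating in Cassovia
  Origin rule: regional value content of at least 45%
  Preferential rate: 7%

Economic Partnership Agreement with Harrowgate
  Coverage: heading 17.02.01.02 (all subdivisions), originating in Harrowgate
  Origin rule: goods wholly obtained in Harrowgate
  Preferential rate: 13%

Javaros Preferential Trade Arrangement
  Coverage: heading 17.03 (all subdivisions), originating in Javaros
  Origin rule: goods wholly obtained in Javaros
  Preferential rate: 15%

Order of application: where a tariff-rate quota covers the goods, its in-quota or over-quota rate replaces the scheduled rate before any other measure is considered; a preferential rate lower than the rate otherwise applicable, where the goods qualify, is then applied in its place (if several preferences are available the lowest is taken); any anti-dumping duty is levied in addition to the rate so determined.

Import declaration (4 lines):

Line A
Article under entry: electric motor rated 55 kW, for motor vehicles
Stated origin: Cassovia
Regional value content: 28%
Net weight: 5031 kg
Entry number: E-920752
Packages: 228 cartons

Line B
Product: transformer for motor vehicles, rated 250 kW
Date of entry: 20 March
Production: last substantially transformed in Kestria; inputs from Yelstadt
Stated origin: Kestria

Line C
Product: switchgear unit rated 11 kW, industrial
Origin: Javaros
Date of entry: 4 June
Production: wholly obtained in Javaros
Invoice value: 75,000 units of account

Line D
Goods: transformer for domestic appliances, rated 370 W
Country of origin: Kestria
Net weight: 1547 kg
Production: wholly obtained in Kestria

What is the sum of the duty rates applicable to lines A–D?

Line A: electric motor → 17.02; rated 55 kW → 17.02.02; for motor vehicles → 17.02.02.01. Scheduled 37%. Cassovia agreement on 17.02.02.02: 17.02.02.01 not covered. → 37%.
Line B: transformer → 17.01; rated 250 kW → 17.01.03; for motor vehicles → 17.01.03.03. Scheduled 7%. Kestria agreement on 17.01.03.02: 17.01.03.03 not covered; anti-dumping (Kestria, 17.01): +34%; total 7% + 34% = 41%. → 41%.
Line C: switchgear unit → 17.03; rated 11 kW → 17.03.01; industrial → 17.03.01.01. Scheduled 34%. Javaros agreement on 17.03: wholly obtained → 15% available; preferential 15%. → 15%.
Line D: transformer → 17.01; rated 370 W → 17.01.02; for domestic appliances → 17.01.02.03. Scheduled 15%. Kestria agreement on 17.01.03.02: 17.01.02.03 not covered; anti-dumping (Kestria, 17.01): +34%; total 15% + 34% = 49%. → 49%.
Sum: 37% + 41% + 15% + 49% = 142%.

142%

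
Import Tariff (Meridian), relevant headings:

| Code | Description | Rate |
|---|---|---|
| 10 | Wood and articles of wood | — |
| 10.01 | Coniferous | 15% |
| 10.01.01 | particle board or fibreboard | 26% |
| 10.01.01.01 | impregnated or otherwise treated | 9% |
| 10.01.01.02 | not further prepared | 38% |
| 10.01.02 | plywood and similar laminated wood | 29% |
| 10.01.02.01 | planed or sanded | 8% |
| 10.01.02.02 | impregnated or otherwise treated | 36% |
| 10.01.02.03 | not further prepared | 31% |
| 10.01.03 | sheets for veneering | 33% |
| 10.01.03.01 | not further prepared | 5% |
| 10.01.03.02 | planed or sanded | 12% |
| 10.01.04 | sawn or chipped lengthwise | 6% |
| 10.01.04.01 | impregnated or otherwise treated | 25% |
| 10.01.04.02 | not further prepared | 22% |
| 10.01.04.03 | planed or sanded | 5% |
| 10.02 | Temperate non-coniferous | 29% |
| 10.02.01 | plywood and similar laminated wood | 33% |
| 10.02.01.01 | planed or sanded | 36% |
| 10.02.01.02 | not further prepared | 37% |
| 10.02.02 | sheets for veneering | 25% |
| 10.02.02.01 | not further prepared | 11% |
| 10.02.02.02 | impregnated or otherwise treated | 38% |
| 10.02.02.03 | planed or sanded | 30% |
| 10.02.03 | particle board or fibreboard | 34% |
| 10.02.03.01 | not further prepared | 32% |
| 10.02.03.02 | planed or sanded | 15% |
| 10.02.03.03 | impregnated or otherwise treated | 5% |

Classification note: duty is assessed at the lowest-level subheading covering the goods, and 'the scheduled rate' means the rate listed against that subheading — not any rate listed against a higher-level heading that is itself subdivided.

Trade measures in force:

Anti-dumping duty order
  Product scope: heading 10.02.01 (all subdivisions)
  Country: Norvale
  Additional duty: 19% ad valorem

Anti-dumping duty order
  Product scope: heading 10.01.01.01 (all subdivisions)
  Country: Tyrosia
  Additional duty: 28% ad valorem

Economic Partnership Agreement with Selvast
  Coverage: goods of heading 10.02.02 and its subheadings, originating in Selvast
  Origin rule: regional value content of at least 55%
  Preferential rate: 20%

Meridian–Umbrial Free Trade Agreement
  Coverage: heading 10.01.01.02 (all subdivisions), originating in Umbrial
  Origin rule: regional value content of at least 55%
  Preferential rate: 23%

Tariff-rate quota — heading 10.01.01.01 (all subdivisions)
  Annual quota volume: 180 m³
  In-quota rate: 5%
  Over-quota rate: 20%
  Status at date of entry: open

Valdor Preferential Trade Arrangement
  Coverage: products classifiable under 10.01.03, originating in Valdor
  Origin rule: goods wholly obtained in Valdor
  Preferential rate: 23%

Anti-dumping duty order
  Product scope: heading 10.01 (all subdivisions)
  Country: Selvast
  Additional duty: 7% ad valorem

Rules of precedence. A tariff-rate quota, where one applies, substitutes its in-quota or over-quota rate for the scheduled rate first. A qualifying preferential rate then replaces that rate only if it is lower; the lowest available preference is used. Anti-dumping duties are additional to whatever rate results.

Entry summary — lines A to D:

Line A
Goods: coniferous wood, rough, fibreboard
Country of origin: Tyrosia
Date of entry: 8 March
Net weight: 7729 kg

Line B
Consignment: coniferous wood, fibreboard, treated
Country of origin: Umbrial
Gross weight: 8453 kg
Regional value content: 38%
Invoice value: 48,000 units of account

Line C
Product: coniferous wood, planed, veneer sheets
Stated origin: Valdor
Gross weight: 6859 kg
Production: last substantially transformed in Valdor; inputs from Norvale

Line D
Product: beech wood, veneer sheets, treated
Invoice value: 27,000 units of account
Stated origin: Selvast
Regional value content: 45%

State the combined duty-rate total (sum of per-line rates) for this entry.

Line A: coniferous → 10.01; fibreboard → 10.01.01; rough → 10.01.01.02. Scheduled 38%. No special measure applies. → 38%.
Line B: coniferous → 10.01; fibreboard → 10.01.01; treated → 10.01.01.01. Scheduled 9%. quota on 10.01.01.01 open → in-quota 5%; Umbrial agreement on 10.01.01.02: 10.01.01.01 not covered. → 5%.
Line C: coniferous → 10.01; veneer sheets → 10.01.03; planed → 10.01.03.02. Scheduled 12%. Valdor agreement on 10.01.03: not wholly obtained. → 12%.
Line D: beech → 10.02; veneer sheets → 10.02.02; treated → 10.02.02.02. Scheduled 38%. Selvast agreement on 10.02.02: RVC < 55%. → 38%.
Sum: 38% + 5% + 12% + 38% = 93%.

93%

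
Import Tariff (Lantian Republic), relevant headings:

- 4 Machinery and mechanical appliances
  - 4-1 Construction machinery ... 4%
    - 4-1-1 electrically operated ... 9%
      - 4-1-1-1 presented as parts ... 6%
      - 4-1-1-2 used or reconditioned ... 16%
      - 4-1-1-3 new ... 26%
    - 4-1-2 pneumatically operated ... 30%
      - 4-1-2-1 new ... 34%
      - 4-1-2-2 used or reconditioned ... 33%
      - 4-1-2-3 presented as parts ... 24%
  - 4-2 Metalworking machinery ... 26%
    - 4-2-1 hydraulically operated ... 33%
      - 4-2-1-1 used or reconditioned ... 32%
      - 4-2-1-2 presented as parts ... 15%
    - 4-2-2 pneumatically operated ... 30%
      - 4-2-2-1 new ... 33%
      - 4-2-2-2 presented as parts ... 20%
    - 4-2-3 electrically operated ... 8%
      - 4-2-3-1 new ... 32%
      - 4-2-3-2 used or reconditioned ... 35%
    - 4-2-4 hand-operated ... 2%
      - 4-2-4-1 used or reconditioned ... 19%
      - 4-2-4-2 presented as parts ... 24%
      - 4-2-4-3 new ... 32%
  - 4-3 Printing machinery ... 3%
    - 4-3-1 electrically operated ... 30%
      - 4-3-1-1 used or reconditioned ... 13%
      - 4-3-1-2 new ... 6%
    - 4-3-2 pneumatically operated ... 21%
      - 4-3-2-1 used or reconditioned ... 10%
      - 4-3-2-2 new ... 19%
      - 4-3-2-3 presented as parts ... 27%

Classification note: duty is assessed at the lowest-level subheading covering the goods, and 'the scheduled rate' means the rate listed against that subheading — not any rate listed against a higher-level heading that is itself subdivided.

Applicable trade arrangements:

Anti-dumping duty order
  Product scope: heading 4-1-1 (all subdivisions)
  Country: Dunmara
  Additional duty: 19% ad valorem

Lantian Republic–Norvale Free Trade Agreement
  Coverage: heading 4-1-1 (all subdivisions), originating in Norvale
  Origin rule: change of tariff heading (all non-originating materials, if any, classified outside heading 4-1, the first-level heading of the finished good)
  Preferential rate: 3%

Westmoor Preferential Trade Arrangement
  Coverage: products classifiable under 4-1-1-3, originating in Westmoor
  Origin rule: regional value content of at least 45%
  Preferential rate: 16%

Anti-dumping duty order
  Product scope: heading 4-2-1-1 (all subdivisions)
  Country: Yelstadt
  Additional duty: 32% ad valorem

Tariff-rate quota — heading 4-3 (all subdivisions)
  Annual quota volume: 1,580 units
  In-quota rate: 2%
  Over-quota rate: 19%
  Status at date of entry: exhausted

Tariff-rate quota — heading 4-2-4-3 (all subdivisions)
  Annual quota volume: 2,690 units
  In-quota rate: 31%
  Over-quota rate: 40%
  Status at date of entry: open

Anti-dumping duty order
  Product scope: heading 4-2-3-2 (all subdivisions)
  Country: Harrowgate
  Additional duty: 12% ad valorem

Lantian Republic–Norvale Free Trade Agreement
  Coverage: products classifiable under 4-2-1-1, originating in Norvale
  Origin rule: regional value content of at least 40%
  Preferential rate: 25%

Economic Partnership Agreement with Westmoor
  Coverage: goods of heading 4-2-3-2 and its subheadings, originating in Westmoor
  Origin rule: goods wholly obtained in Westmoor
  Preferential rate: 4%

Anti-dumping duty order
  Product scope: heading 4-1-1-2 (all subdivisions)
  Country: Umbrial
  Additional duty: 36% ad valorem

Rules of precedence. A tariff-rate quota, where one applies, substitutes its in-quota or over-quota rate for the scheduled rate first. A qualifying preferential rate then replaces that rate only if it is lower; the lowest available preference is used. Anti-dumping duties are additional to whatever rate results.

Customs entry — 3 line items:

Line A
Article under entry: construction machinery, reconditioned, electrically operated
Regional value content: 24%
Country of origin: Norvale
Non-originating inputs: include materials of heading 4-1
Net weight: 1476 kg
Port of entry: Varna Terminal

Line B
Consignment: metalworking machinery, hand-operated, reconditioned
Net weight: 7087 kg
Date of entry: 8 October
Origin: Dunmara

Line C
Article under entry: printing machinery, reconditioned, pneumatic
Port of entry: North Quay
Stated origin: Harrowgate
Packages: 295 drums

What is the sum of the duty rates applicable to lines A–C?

Line A: construction → 4-1; electrically operated → 4-1-1; reconditioned → 4-1-1-2. Scheduled 16%. Norvale agreement on 4-1-1: CTH not met; Norvale agreement on 4-2-1-1: 4-1-1-2 not covered. → 16%.
Line B: metalworking → 4-2; hand-operated → 4-2-4; reconditioned → 4-2-4-1. Scheduled 19%. No special measure applies. → 19%.
Line C: printing → 4-3; pneumatic → 4-3-2; reconditioned → 4-3-2-1. Scheduled 10%. quota on 4-3 exhausted → over-quota 19%. → 19%.
Sum: 16% + 19% + 19% = 54%.

54%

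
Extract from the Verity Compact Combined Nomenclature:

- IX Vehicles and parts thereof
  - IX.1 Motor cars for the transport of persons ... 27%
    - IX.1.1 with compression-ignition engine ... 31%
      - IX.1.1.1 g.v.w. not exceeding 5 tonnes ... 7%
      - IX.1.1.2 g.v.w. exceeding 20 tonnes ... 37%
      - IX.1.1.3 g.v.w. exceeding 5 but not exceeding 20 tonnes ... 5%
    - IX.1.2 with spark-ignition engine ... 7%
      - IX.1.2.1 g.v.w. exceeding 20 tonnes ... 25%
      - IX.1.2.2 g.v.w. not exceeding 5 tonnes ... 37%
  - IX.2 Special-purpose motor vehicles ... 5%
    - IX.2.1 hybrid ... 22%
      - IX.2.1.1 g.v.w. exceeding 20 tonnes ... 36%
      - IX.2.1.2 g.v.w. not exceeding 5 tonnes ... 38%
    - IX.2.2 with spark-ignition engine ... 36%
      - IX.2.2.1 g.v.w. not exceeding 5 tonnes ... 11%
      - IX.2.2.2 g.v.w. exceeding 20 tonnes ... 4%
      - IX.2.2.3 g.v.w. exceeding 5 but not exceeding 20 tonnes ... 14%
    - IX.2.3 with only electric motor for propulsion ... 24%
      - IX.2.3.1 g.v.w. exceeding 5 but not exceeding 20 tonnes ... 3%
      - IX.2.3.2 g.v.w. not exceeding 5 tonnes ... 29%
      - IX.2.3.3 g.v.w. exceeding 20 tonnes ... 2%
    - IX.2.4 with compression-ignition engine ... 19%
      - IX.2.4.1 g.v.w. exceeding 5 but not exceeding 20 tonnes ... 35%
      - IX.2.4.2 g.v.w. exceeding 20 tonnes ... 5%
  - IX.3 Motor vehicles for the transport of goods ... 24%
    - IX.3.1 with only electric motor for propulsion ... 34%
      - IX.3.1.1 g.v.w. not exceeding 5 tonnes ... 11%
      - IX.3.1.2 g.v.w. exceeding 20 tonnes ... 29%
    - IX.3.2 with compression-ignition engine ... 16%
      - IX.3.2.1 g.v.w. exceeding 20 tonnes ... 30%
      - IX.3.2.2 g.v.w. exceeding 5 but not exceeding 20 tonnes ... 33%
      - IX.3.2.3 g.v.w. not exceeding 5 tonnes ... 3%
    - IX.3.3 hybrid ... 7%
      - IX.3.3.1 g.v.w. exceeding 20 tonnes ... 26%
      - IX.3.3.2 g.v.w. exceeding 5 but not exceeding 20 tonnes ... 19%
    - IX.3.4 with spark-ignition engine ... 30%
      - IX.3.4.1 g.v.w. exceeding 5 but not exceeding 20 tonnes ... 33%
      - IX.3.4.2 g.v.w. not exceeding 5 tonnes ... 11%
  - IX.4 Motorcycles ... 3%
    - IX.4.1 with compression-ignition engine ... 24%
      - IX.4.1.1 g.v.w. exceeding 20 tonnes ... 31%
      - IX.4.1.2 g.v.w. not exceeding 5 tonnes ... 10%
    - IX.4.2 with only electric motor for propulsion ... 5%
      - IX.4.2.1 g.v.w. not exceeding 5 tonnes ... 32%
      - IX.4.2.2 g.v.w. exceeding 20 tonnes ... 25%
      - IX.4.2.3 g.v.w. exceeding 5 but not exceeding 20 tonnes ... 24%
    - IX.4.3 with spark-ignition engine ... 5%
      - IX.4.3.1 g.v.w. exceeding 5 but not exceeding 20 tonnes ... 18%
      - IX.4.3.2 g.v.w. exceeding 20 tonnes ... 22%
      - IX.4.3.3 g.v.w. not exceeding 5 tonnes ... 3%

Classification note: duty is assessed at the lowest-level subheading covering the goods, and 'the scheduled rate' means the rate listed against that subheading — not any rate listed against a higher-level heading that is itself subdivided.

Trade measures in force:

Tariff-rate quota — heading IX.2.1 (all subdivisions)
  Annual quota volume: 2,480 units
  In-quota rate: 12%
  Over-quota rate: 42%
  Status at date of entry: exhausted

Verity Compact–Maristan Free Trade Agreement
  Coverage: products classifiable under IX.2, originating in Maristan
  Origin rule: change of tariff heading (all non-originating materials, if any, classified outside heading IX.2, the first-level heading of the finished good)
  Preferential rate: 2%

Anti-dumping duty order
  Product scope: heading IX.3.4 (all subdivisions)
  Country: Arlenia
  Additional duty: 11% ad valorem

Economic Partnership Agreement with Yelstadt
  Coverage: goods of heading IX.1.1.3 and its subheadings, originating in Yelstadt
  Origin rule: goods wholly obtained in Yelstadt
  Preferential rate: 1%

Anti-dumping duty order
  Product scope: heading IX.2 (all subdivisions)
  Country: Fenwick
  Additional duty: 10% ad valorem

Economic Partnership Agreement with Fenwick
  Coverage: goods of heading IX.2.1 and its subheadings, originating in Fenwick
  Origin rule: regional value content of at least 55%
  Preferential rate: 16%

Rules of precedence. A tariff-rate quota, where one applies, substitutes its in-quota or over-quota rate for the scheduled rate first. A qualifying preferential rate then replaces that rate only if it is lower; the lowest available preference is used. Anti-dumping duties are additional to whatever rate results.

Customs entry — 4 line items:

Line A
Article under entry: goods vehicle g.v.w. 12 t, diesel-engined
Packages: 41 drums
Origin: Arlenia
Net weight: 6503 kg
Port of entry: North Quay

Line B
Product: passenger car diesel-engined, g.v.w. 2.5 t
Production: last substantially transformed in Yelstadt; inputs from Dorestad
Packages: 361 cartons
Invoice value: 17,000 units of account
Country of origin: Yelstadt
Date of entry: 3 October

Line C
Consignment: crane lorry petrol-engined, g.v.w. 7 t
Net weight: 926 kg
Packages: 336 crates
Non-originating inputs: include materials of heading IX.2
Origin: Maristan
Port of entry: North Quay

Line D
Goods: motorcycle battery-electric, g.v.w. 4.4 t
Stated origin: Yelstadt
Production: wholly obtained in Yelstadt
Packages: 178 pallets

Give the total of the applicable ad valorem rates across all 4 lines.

86%

Line A: goods vehicle → IX.3; diesel-engined → IX.3.2; g.v.w. 12 t → IX.3.2.2. Scheduled 33%. No special measure applies. → 33%.
Line B: passenger car → IX.1; diesel-engined → IX.1.1; g.v.w. 2.5 t → IX.1.1.1. Scheduled 7%. Yelstadt agreement on IX.1.1.3: IX.1.1.1 not covered. → 7%.
Line C: crane lorry → IX.2; petrol-engined → IX.2.2; g.v.w. 7 t → IX.2.2.3. Scheduled 14%. Maristan agreement on IX.2: CTH not met. → 14%.
Line D: motorcycle → IX.4; battery-electric → IX.4.2; g.v.w. 4.4 t → IX.4.2.1. Scheduled 32%. Yelstadt agreement on IX.1.1.3: IX.4.2.1 not covered. → 32%.
Sum: 33% + 7% + 14% + 32% = 86%.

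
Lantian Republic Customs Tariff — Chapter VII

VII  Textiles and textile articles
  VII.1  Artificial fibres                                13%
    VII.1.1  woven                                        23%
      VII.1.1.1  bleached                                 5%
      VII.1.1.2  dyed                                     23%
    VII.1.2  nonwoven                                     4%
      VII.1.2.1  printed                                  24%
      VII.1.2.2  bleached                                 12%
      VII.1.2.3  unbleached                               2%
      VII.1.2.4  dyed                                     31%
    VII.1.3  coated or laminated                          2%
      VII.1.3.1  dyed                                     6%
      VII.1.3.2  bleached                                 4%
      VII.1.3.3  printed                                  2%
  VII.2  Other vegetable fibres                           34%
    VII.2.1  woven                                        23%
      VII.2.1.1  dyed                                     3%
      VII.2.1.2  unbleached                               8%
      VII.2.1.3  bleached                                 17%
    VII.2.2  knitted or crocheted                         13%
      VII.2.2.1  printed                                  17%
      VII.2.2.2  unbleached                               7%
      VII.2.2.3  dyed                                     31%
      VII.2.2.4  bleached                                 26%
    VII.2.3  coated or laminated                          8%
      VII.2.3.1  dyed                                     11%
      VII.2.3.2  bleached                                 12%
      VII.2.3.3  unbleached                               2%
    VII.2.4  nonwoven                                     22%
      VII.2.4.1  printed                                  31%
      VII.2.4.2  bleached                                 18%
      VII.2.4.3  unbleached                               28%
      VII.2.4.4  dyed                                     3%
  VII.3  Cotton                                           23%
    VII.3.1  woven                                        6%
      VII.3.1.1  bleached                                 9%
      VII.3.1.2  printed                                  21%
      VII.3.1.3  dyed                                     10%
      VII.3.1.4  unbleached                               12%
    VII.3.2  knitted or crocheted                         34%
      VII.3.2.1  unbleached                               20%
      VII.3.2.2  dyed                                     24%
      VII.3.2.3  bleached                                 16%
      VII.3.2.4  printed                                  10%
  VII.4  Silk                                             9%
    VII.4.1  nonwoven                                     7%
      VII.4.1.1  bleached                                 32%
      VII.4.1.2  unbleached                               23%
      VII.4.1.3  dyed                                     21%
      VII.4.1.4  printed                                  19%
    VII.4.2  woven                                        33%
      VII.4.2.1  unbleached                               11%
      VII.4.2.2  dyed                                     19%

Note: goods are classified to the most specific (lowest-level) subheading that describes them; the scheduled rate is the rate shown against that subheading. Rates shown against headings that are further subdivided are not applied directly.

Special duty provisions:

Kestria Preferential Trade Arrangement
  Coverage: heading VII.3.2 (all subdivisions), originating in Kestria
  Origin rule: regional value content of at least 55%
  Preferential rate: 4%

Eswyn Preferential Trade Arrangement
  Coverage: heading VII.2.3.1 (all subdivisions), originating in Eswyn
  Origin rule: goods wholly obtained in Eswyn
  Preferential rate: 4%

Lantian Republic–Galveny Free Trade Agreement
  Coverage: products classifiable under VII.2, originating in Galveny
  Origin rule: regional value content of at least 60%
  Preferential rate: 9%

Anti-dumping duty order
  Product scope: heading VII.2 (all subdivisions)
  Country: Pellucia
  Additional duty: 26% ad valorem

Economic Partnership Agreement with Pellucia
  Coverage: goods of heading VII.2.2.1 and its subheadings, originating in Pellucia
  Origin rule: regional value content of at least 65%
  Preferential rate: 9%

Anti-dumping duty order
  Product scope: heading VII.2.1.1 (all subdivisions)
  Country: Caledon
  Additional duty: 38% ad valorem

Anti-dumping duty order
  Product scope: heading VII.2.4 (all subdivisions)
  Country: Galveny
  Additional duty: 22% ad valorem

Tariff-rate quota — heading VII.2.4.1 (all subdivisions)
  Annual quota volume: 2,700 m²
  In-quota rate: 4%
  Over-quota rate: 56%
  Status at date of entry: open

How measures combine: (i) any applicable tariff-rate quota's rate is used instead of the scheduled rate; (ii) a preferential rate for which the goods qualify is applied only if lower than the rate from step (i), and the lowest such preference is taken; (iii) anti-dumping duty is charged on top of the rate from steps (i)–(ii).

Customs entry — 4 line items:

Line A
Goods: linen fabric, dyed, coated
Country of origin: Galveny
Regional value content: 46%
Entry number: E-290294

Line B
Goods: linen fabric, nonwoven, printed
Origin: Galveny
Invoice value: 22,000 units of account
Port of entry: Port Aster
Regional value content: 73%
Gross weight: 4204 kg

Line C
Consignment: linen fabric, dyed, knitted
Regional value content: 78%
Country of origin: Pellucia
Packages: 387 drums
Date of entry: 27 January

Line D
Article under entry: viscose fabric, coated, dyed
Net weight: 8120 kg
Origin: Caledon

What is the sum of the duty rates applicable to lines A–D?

Line A: linen → VII.2; coated → VII.2.3; dyed → VII.2.3.1. Scheduled 11%. Galveny agreement on VII.2: RVC < 60%. → 11%.
Line B: linen → VII.2; nonwoven → VII.2.4; printed → VII.2.4.1. Scheduled 31%. quota on VII.2.4.1 open → in-quota 4%; Galveny agreement on VII.2: RVC ≥ 60% → 9% available; preference 9% not lower than 4% → no reduction; anti-dumping (Galveny, VII.2.4): +22%; total 4% + 22% = 26%. → 26%.
Line C: linen → VII.2; knitted → VII.2.2; dyed → VII.2.2.3. Scheduled 31%. Pellucia agreement on VII.2.2.1: VII.2.2.3 not covered; anti-dumping (Pellucia, VII.2): +26%; total 31% + 26% = 57%. → 57%.
Line D: viscose → VII.1; coated → VII.1.3; dyed → VII.1.3.1. Scheduled 6%. No special measure applies. → 6%.
Sum: 11% + 26% + 57% + 6% = 100%.

100%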